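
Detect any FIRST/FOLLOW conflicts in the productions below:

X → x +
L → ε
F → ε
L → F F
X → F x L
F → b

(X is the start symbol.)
Yes. F → b with FOLLOW(F) on { 'b' }

A FIRST/FOLLOW conflict occurs when a non-terminal N has a nullable alternative N → β (β ⇒* ε) and another alternative N → α with FIRST(α) ∩ FOLLOW(N) ≠ ∅: on such a lookahead the parser cannot decide between expanding α and letting N vanish via β.

Nullable non-terminals: F, L.
FIRST sets used below: FIRST(F) = { 'b', ε }

F: nullable alternative(s) F → ε; FOLLOW(F) = { $, 'b', 'x' }
  F → ε: FIRST \ {ε} = { } — this is the only nullable alternative, skip
  F → b: FIRST \ {ε} = { 'b' } — overlaps FOLLOW(F) on { 'b' }: CONFLICT

L: nullable alternative(s) L → ε, L → F F; FOLLOW(L) = { $ }
  L → ε: FIRST \ {ε} = { } — disjoint from FOLLOW(L)
  L → F F: FIRST \ {ε} = { 'b' } — disjoint from FOLLOW(L)

X has no nullable alternative, so no FIRST/FOLLOW check is needed there.

So the grammar has 1 FIRST/FOLLOW conflict (marked CONFLICT above).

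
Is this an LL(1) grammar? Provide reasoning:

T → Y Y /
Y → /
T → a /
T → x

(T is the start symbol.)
Yes, the grammar is LL(1).

A grammar is LL(1) if for each non-terminal N with multiple productions, the predict sets of those productions are pairwise disjoint, where PREDICT(N → α) = (FIRST(α) \ {ε}) ∪ (FOLLOW(N) if α ⇒* ε).

Relevant sets:
  FIRST(Y) = { '/' }

For T:
  PREDICT(T → Y Y '/') = { '/' }
  PREDICT(T → a '/') = { 'a' }
  PREDICT(T → x) = { 'x' }
Y has a single production, so nothing to check there.

All predict sets are disjoint. The grammar IS LL(1).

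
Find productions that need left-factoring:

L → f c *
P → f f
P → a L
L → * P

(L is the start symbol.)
No, left-factoring is not needed

Left-factoring is needed when two productions for the same non-terminal
share a common prefix on the right-hand side.

Productions for L:
  L → f c *
  L → * P
Productions for P:
  P → f f
  P → a L

No common prefixes found.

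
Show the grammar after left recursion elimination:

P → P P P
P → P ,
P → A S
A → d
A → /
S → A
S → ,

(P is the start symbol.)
P → A S P'
P' → P P P'
P' → , P'
P' → ε
A → d
A → /
S → A
S → ,

P is directly left-recursive. The standard transformation for
  A → A α₁ | ... | A α_m | β₁ | ... | β_n
is
  A  → β₁ A' | ... | β_n A'
  A' → α₁ A' | ... | α_m A' | ε

P → A S becomes P → A S P'
P → P P P becomes P' → P P P'
P → P , becomes P' → , P'
Add P' → ε

Productions for other non-terminals are unchanged:
  A → d
  A → /
  S → A
  S → ,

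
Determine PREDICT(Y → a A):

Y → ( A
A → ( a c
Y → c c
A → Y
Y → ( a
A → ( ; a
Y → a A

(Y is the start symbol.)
{ 'a' }

PREDICT(Y → a A) = (FIRST(RHS) \ {ε}) ∪ (FOLLOW(Y) if ε ∈ FIRST(RHS), i.e. RHS ⇒* ε)
FIRST(a A) = { 'a' }
ε ∉ FIRST(a A), so FOLLOW(Y) is not added.
PREDICT(Y → a A) = { 'a' }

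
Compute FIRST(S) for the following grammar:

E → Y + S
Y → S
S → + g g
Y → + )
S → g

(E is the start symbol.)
From S → + g g:
  - '+' is a terminal: add '+' and stop
From S → g:
  - g is a terminal: add 'g' and stop

Collecting: FIRST(S) = { '+', 'g' }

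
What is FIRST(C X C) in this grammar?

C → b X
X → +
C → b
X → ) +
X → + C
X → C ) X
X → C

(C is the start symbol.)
FIRST sets of the non-terminals involved (from the grammar, by fixed-point iteration):
  FIRST(C) = { 'b' }

To compute FIRST(C X C), process the symbols left to right:
Symbol C is a non-terminal. Add FIRST(C) \ {ε} = { 'b' }
C is not nullable (ε ∉ FIRST(C)), so stop here.
FIRST(C X C) = { 'b' }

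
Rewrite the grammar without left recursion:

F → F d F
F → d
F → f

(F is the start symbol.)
F is directly left-recursive. The standard transformation for
  A → A α₁ | ... | A α_m | β₁ | ... | β_n
is
  A  → β₁ A' | ... | β_n A'
  A' → α₁ A' | ... | α_m A' | ε

F → d becomes F → d F'
F → f becomes F → f F'
F → F d F becomes F' → d F F'
Add F' → ε

Resulting grammar:
F → d F'
F → f F'
F' → d F F'
F' → ε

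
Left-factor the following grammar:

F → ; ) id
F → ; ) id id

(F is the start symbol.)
Left-factoring transforms A → αβ₁ | αβ₂ into A → αA' and A' → β₁ | β₂
(α is the longest common prefix among the alternatives). Repeat until
no nonterminal has two alternatives with a common prefix.

Round 1: F has alternatives sharing prefix '; ) id'. Introduce F': F → ; ) id F'
  Add: F' → ε
  Add: F' → id

No remaining common prefixes — done.

Resulting grammar:
F → ; ) id F'
F' → ε
F' → id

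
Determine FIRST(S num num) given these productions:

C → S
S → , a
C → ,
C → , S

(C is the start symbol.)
{ ',' }

FIRST sets of the non-terminals involved (from the grammar, by fixed-point iteration):
  FIRST(S) = { ',' }

To compute FIRST(S num num), process the symbols left to right:
Symbol S is a non-terminal. Add FIRST(S) \ {ε} = { ',' }
S is not nullable (ε ∉ FIRST(S)), so stop here.
FIRST(S num num) = { ',' }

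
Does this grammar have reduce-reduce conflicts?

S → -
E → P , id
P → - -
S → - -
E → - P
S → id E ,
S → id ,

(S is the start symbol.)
No reduce-reduce conflicts

A reduce-reduce conflict occurs when an LR(0) state has two complete items [A → α .] and [B → β .] — both call for a reduction, and with no lookahead the parser cannot choose between them.

Augment with S' → S and build the canonical LR(0) collection (I0 = CLOSURE({[S' → . S]}), then GOTO on every symbol after a dot until no new states appear). It has 15 states:
  I0: { [S → . - -], [S → . -], [S → . id ,], [S → . id E ,], [S' → . S] }  — shift
  I1: { [S → - . -], [S → - .] }  — shift, reduce
  I2: { [S' → S .] }  — accept
  I3: { [E → . - P], [E → . P , id], [P → . - -], [S → id . ,], [S → id . E ,] }  — shift
  I4: { [S → id , .] }  — reduce
  I5: { [E → - . P], [P → - . -], [P → . - -] }  — shift
  I6: { [S → id E . ,] }  — shift
  I7: { [E → P . , id] }  — shift
  I8: { [E → P , . id] }  — shift
  I9: { [E → P , id .] }  — reduce
  I10: { [S → id E , .] }  — reduce
  I11: { [P → - - .], [P → - . -] }  — shift, reduce
  I12: { [E → - P .] }  — reduce
  I13: { [P → - - .] }  — reduce
  I14: { [S → - - .] }  — reduce

No state contains more than one complete item.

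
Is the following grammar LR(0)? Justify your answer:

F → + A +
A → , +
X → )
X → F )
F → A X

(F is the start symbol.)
A grammar is LR(0) if no state in the canonical LR(0) collection has:
  - both a shift item (dot before a terminal) and a complete item (shift-reduce conflict), or
  - two or more complete items (reduce-reduce conflict; the accept item [F' → F .] counts as a complete item here).

Augment with F' → F and build the canonical LR(0) collection (I0 = CLOSURE({[F' → . F]}), then GOTO on every symbol after a dot until no new states appear). It has 12 states:
  I0: { [A → . , +], [F → . + A +], [F → . A X], [F' → . F] }  — shift
  I1: { [A → . , +], [F → + . A +] }  — shift
  I2: { [A → , . +] }  — shift
  I3: { [A → . , +], [F → . + A +], [F → . A X], [F → A . X], [X → . )], [X → . F )] }  — shift
  I4: { [F' → F .] }  — accept
  I5: { [X → ) .] }  — reduce
  I6: { [X → F . )] }  — shift
  I7: { [F → A X .] }  — reduce
  I8: { [X → F ) .] }  — reduce
  I9: { [A → , + .] }  — reduce
  I10: { [F → + A . +] }  — shift
  I11: { [F → + A + .] }  — reduce

Every state is either a pure shift/goto state or contains exactly one complete item and nothing to shift — no conflicts. The grammar is LR(0).

Answer: Yes, the grammar is LR(0)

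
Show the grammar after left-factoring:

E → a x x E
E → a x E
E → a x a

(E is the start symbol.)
Left-factoring transforms A → αβ₁ | αβ₂ into A → αA' and A' → β₁ | β₂
(α is the longest common prefix among the alternatives). Repeat until
no nonterminal has two alternatives with a common prefix.

Round 1: E has alternatives sharing prefix 'a x'. Introduce E': E → a x E'
  Add: E' → x E
  Add: E' → E
  Add: E' → a

No remaining common prefixes — done.

Resulting grammar:
E → a x E'
E' → x E
E' → E
E' → a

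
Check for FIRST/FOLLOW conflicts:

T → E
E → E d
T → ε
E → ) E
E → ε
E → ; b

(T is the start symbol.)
Yes. E → E d with FOLLOW(E) on { 'd' }

Nullable non-terminals: E, T.
FIRST sets used below: FIRST(E) = { ')', ';', 'd', ε }

E: nullable alternative(s) E → ε; FOLLOW(E) = { $, 'd' }
  E → E d: FIRST \ {ε} = { ')', ';', 'd' } — overlaps FOLLOW(E) on { 'd' }: CONFLICT
  E → ) E: FIRST \ {ε} = { ')' } — disjoint from FOLLOW(E)
  E → ε: FIRST \ {ε} = { } — this is the only nullable alternative, skip
  E → ; b: FIRST \ {ε} = { ';' } — disjoint from FOLLOW(E)

T: nullable alternative(s) T → E, T → ε; FOLLOW(T) = { $ }
  T → E: FIRST \ {ε} = { ')', ';', 'd' } — disjoint from FOLLOW(T)
  T → ε: FIRST \ {ε} = { } — disjoint from FOLLOW(T)

So the grammar has 1 FIRST/FOLLOW conflict (marked CONFLICT above).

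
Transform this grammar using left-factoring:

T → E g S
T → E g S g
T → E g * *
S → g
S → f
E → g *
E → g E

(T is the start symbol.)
Left-factoring transforms A → αβ₁ | αβ₂ into A → αA' and A' → β₁ | β₂
(α is the longest common prefix among the alternatives). Repeat until
no nonterminal has two alternatives with a common prefix.

Round 1: T has alternatives sharing prefix 'E g'. Introduce T': T → E g T'
  Add: T' → S
  Add: T' → S g
  Add: T' → * *

Round 2: T' has alternatives sharing prefix 'S'. Introduce T'': T' → S T''
  Add: T'' → ε
  Add: T'' → g

Round 3: E has alternatives sharing prefix 'g'. Introduce E': E → g E'
  Add: E' → *
  Add: E' → E

No remaining common prefixes — done.

Resulting grammar:
T → E g T'
T' → S T''
T'' → ε
T'' → g
T' → * *
S → g
S → f
E → g E'
E' → *
E' → E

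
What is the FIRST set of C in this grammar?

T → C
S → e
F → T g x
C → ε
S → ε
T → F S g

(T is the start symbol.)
To compute FIRST(C), examine every production with C on the left-hand side, reading each right-hand side left to right until a non-nullable symbol is reached.

From C → ε:
  - ε-production, so ε ∈ FIRST(C)

Collecting: FIRST(C) = { ε }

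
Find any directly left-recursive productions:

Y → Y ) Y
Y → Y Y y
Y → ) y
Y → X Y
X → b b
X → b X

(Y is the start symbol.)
Direct left recursion occurs when N → N α for some non-terminal N (the right-hand side begins with the left-hand side itself).

Y → Y ) Y: LEFT RECURSIVE (starts with Y)
Y → Y Y y: LEFT RECURSIVE (starts with Y)
Y → ) y: starts with ')'
Y → X Y: starts with X
X → b b: starts with b
X → b X: starts with b

The grammar has direct left recursion on: Y.

Answer: Yes, Y is left-recursive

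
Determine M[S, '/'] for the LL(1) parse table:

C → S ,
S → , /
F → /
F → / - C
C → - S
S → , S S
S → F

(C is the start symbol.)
To find M[S, '/'], we find productions for S where '/' is in the predict set (PREDICT(N → α) = (FIRST(α) \ {ε}) ∪ (FOLLOW(N) if α ⇒* ε)).

Relevant sets:
  FIRST(F) = { '/' }

S → , /: PREDICT = { ',' }
S → , S S: PREDICT = { ',' }
S → F: PREDICT = { '/' }
  '/' is in predict set, so this production goes in M[S, '/']

M[S, '/'] = S → F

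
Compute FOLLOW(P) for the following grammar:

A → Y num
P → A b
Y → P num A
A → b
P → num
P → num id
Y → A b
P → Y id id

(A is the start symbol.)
In Y → P num A: P is followed by num A, add FIRST(num A) \ {ε} = { 'num' }

Taking the union: FOLLOW(P) = { 'num' }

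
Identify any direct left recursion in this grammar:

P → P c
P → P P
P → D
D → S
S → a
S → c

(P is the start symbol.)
Yes, P is left-recursive

P → P c: LEFT RECURSIVE (starts with P)
P → P P: LEFT RECURSIVE (starts with P)
P → D: starts with D
D → S: starts with S
S → a: starts with a
S → c: starts with c

The grammar has direct left recursion on: P.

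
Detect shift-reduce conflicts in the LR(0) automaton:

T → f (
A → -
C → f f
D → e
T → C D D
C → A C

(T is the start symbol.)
Augment with T' → T and build the canonical LR(0) collection (I0 = CLOSURE({[T' → . T]}), then GOTO on every symbol after a dot until no new states appear). It has 13 states:
  I0: { [A → . -], [C → . A C], [C → . f f], [T → . C D D], [T → . f (], [T' → . T] }  — shift
  I1: { [A → - .] }  — reduce
  I2: { [A → . -], [C → . A C], [C → . f f], [C → A . C] }  — shift
  I3: { [D → . e], [T → C . D D] }  — shift
  I4: { [T' → T .] }  — accept
  I5: { [C → f . f], [T → f . (] }  — shift
  I6: { [T → f ( .] }  — reduce
  I7: { [C → f f .] }  — reduce
  I8: { [D → . e], [T → C D . D] }  — shift
  I9: { [D → e .] }  — reduce
  I10: { [T → C D D .] }  — reduce
  I11: { [C → A C .] }  — reduce
  I12: { [C → f . f] }  — shift

No state contains both a complete item and a shift item.

Answer: No shift-reduce conflicts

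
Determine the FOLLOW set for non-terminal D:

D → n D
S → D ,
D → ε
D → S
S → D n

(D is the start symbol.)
To compute FOLLOW(D), find every occurrence of D on a right-hand side N → α D β: add FIRST(β) \ {ε}, and if β is empty or nullable also add FOLLOW(N). Iterate to a fixed point.

D is the start symbol, so $ ∈ FOLLOW(D).
In D → n D: D is at the end; this adds FOLLOW(D) to itself — nothing new
In S → D ,: D is followed by ',', add FIRST(',') \ {ε} = { ',' }
In S → D n: D is followed by n, add FIRST(n) \ {ε} = { 'n' }

Taking the union: FOLLOW(D) = { $, ',', 'n' }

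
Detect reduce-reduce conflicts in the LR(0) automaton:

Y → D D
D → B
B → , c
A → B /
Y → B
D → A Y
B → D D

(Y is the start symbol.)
Augment with Y' → Y and build the canonical LR(0) collection (I0 = CLOSURE({[Y' → . Y]}), then GOTO on every symbol after a dot until no new states appear). It has 12 states:
  I0: { [A → . B /], [B → . , c], [B → . D D], [D → . A Y], [D → . B], [Y → . B], [Y → . D D], [Y' → . Y] }  — shift
  I1: { [B → , . c] }  — shift
  I2: { [A → . B /], [B → . , c], [B → . D D], [D → . A Y], [D → . B], [D → A . Y], [Y → . B], [Y → . D D] }  — shift
  I3: { [A → B . /], [D → B .], [Y → B .] }  — shift, 2 reduces
  I4: { [A → . B /], [B → . , c], [B → . D D], [B → D . D], [D → . A Y], [D → . B], [Y → D . D] }  — shift
  I5: { [Y' → Y .] }  — accept
  I6: { [A → B . /], [D → B .] }  — shift, reduce
  I7: { [A → . B /], [B → . , c], [B → . D D], [B → D . D], [B → D D .], [D → . A Y], [D → . B], [Y → D D .] }  — shift, 2 reduces
  I8: { [A → . B /], [B → . , c], [B → . D D], [B → D . D], [B → D D .], [D → . A Y], [D → . B] }  — shift, reduce
  I9: { [A → B / .] }  — reduce
  I10: { [D → A Y .] }  — reduce
  I11: { [B → , c .] }  — reduce

I3 contains complete items [D → B .], [Y → B .] — reduce-reduce conflict.
I7 contains complete items [B → D D .], [Y → D D .] — reduce-reduce conflict.

Answer: Yes — I3: [D → B .] vs [Y → B .]; I7: [B → D D .] vs [Y → D D .]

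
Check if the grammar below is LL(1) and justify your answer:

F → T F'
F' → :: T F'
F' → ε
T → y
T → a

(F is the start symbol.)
A grammar is LL(1) if for each non-terminal N with multiple productions, the predict sets of those productions are pairwise disjoint, where PREDICT(N → α) = (FIRST(α) \ {ε}) ∪ (FOLLOW(N) if α ⇒* ε).

Relevant sets:
  FOLLOW(F') = { $ }

For F':
  PREDICT(F' → :: T F') = { '::' }
  PREDICT(F' → ε) = { $ }
For T:
  PREDICT(T → y) = { 'y' }
  PREDICT(T → a) = { 'a' }
F has a single production, so nothing to check there.

All predict sets are disjoint. The grammar IS LL(1).

Answer: Yes, the grammar is LL(1).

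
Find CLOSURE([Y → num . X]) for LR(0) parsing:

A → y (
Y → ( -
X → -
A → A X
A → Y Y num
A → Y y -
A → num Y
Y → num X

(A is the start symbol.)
To compute CLOSURE, for each item [A → α.Bβ] where B is a non-terminal, add [B → .γ] for all productions B → γ; repeat for the newly added items until nothing changes.

Start with: [Y → num . X]
  [Y → num . X] has the dot before X: add [X → . -]
No further items can be added.

CLOSURE = { [X → . -], [Y → num . X] }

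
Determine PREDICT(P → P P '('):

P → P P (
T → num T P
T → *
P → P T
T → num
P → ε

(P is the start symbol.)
{ '(', '*', 'num' }

PREDICT(P → P P '(') = (FIRST(RHS) \ {ε}) ∪ (FOLLOW(P) if ε ∈ FIRST(RHS), i.e. RHS ⇒* ε)
FIRST(P) = { '(', '*', 'num', ε }
FIRST(P P '(') = { '(', '*', 'num' }
ε ∉ FIRST(P P '('), so FOLLOW(P) is not added.
PREDICT(P → P P '(') = { '(', '*', 'num' }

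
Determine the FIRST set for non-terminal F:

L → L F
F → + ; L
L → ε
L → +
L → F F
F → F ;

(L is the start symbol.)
{ '+' }

From F → + ; L:
  - '+' is a terminal: add '+' and stop
From F → F ;:
  - F is the symbol being defined: contributes nothing new
    F is not nullable, so stop

Collecting: FIRST(F) = { '+' }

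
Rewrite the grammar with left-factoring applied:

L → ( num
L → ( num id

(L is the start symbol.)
L → ( num L'
L' → ε
L' → id

Left-factoring transforms A → αβ₁ | αβ₂ into A → αA' and A' → β₁ | β₂
(α is the longest common prefix among the alternatives). Repeat until
no nonterminal has two alternatives with a common prefix.

Round 1: L has alternatives sharing prefix '( num'. Introduce L': L → ( num L'
  Add: L' → ε
  Add: L' → id

No remaining common prefixes — done.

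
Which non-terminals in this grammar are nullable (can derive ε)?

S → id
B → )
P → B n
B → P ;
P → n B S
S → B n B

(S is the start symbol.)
None

There are no ε-productions, so no non-terminal can derive ε.
No non-terminals are nullable.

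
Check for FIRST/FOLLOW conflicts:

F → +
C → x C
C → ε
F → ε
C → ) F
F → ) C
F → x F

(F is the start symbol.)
A FIRST/FOLLOW conflict occurs when a non-terminal N has a nullable alternative N → β (β ⇒* ε) and another alternative N → α with FIRST(α) ∩ FOLLOW(N) ≠ ∅: on such a lookahead the parser cannot decide between expanding α and letting N vanish via β.

Nullable non-terminals: C, F.

C: nullable alternative(s) C → ε; FOLLOW(C) = { $ }
  C → x C: FIRST \ {ε} = { 'x' } — disjoint from FOLLOW(C)
  C → ε: FIRST \ {ε} = { } — this is the only nullable alternative, skip
  C → ) F: FIRST \ {ε} = { ')' } — disjoint from FOLLOW(C)

F: nullable alternative(s) F → ε; FOLLOW(F) = { $ }
  F → +: FIRST \ {ε} = { '+' } — disjoint from FOLLOW(F)
  F → ε: FIRST \ {ε} = { } — this is the only nullable alternative, skip
  F → ) C: FIRST \ {ε} = { ')' } — disjoint from FOLLOW(F)
  F → x F: FIRST \ {ε} = { 'x' } — disjoint from FOLLOW(F)

No FIRST/FOLLOW conflicts found.

Answer: No FIRST/FOLLOW conflicts.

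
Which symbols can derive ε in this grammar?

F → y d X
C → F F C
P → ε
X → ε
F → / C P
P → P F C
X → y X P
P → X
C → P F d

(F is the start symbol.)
A non-terminal is nullable if it can derive ε (the empty string): either it has an ε-production, or it has a production whose right-hand side consists entirely of nullable non-terminals.

ε-productions: P → ε, X → ε
So P, X are immediately nullable.
No further non-terminal can be added: every production for the remaining non-terminals contains a terminal or a non-nullable non-terminal.
Nullable = { 'P', 'X' }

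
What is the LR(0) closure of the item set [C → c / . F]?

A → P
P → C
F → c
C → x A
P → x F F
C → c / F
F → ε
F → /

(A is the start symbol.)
{ [C → c / . F], [F → . /], [F → . c], [F → .] }

Start with: [C → c / . F]
  [C → c / . F] has the dot before F: add [F → . c], [F → .], [F → . /]
No further items can be added.

CLOSURE = { [C → c / . F], [F → . /], [F → . c], [F → .] }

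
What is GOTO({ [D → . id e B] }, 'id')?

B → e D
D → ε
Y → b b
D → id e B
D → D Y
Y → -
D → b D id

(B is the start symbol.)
{ [D → id . e B] }

GOTO(I, 'id') = CLOSURE({ [A → αX.β] : [A → α.Xβ] ∈ I, X = 'id' })

Items with dot before 'id', with the dot advanced:
  [D → . id e B] → [D → id . e B]
Closure adds nothing (no advanced item has the dot before a non-terminal).

GOTO = { [D → id . e B] }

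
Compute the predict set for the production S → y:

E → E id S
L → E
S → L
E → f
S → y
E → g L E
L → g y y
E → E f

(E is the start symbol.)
{ 'y' }

PREDICT(S → y) = (FIRST(RHS) \ {ε}) ∪ (FOLLOW(S) if ε ∈ FIRST(RHS), i.e. RHS ⇒* ε)
FIRST(y) = { 'y' }
ε ∉ FIRST(y), so FOLLOW(S) is not added.
PREDICT(S → y) = { 'y' }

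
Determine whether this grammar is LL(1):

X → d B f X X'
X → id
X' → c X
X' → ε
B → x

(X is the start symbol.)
A grammar is LL(1) if for each non-terminal N with multiple productions, the predict sets of those productions are pairwise disjoint, where PREDICT(N → α) = (FIRST(α) \ {ε}) ∪ (FOLLOW(N) if α ⇒* ε).

Relevant sets:
  FOLLOW(X') = { $, 'c' }

For X:
  PREDICT(X → d B f X X') = { 'd' }
  PREDICT(X → id) = { 'id' }
For X':
  PREDICT(X' → c X) = { 'c' }
  PREDICT(X' → ε) = { $, 'c' }
B has a single production, so nothing to check there.

Conflict found: Predict set conflict for X': { 'c' }
The grammar is NOT LL(1).

Answer: No. Predict set conflict for X': { 'c' }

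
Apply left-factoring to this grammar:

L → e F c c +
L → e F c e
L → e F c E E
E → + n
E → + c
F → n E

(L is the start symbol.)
Left-factoring transforms A → αβ₁ | αβ₂ into A → αA' and A' → β₁ | β₂
(α is the longest common prefix among the alternatives). Repeat until
no nonterminal has two alternatives with a common prefix.

Round 1: L has alternatives sharing prefix 'e F c'. Introduce L': L → e F c L'
  Add: L' → c +
  Add: L' → e
  Add: L' → E E

Round 2: E has alternatives sharing prefix '+'. Introduce E': E → + E'
  Add: E' → n
  Add: E' → c

No remaining common prefixes — done.

Resulting grammar:
L → e F c L'
L' → c +
L' → e
L' → E E
E → + E'
E' → n
E' → c
F → n E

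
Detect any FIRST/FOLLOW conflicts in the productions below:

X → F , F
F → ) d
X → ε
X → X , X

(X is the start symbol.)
A FIRST/FOLLOW conflict occurs when a non-terminal N has a nullable alternative N → β (β ⇒* ε) and another alternative N → α with FIRST(α) ∩ FOLLOW(N) ≠ ∅: on such a lookahead the parser cannot decide between expanding α and letting N vanish via β.

Nullable non-terminals: X.
FIRST sets used below: FIRST(F) = { ')' }, FIRST(X) = { ')', ',', ε }

X: nullable alternative(s) X → ε; FOLLOW(X) = { $, ',' }
  X → F , F: FIRST \ {ε} = { ')' } — disjoint from FOLLOW(X)
  X → ε: FIRST \ {ε} = { } — this is the only nullable alternative, skip
  X → X , X: FIRST \ {ε} = { ')', ',' } — overlaps FOLLOW(X) on { ',' }: CONFLICT

F has no nullable alternative, so no FIRST/FOLLOW check is needed there.

So the grammar has 1 FIRST/FOLLOW conflict (marked CONFLICT above).

Answer: Yes. X → X ',' X with FOLLOW(X) on { ',' }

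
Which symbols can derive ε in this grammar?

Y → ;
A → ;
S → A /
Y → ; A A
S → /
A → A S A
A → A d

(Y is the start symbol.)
A non-terminal is nullable if it can derive ε (the empty string): either it has an ε-production, or it has a production whose right-hand side consists entirely of nullable non-terminals.

There are no ε-productions, so no non-terminal can derive ε.
No non-terminals are nullable.

Answer: None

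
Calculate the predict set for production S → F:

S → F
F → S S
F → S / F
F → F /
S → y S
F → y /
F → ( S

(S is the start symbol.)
PREDICT(S → F) = (FIRST(RHS) \ {ε}) ∪ (FOLLOW(S) if ε ∈ FIRST(RHS), i.e. RHS ⇒* ε)
FIRST(F) = { '(', 'y' }
FIRST(F) = { '(', 'y' }
ε ∉ FIRST(F), so FOLLOW(S) is not added.
PREDICT(S → F) = { '(', 'y' }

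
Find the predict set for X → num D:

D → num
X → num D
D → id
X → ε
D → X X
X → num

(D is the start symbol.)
PREDICT(X → num D) = (FIRST(RHS) \ {ε}) ∪ (FOLLOW(X) if ε ∈ FIRST(RHS), i.e. RHS ⇒* ε)
FIRST(num D) = { 'num' }
ε ∉ FIRST(num D), so FOLLOW(X) is not added.
PREDICT(X → num D) = { 'num' }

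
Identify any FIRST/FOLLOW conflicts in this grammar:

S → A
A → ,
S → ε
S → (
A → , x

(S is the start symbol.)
A FIRST/FOLLOW conflict occurs when a non-terminal N has a nullable alternative N → β (β ⇒* ε) and another alternative N → α with FIRST(α) ∩ FOLLOW(N) ≠ ∅: on such a lookahead the parser cannot decide between expanding α and letting N vanish via β.

Nullable non-terminals: S.
FIRST sets used below: FIRST(A) = { ',' }

S: nullable alternative(s) S → ε; FOLLOW(S) = { $ }
  S → A: FIRST \ {ε} = { ',' } — disjoint from FOLLOW(S)
  S → ε: FIRST \ {ε} = { } — this is the only nullable alternative, skip
  S → (: FIRST \ {ε} = { '(' } — disjoint from FOLLOW(S)

A has no nullable alternative, so no FIRST/FOLLOW check is needed there.

No FIRST/FOLLOW conflicts found.

Answer: No FIRST/FOLLOW conflicts.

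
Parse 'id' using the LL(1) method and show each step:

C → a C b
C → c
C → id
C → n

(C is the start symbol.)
LL(1) parsing maintains a stack (initially the start symbol over $) and the input. At each step: if the stack top is a terminal, match it against the current input token; if it is a non-terminal N, replace it with the RHS of M[N, lookahead] (the unique production whose predict set contains the lookahead).

Stack is shown with the top on the left.

Stack  Input  Action
--------------------
C $    id $   output C → id
id $   id $   match 'id'
$      $      accept

The string is accepted.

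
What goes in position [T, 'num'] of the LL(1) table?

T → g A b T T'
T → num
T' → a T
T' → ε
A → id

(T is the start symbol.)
To find M[T, 'num'], we find productions for T where 'num' is in the predict set (PREDICT(N → α) = (FIRST(α) \ {ε}) ∪ (FOLLOW(N) if α ⇒* ε)).

T → g A b T T': PREDICT = { 'g' }
T → num: PREDICT = { 'num' }
  'num' is in predict set, so this production goes in M[T, 'num']

M[T, 'num'] = T → num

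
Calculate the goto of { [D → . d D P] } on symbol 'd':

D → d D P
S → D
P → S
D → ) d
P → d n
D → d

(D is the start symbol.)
{ [D → . ) d], [D → . d D P], [D → . d], [D → d . D P] }

GOTO(I, 'd') = CLOSURE({ [A → αX.β] : [A → α.Xβ] ∈ I, X = 'd' })

Items with dot before 'd', with the dot advanced:
  [D → . d D P] → [D → d . D P]
Closure of the advanced items:
  [D → d . D P] has the dot before D: add [D → . d D P], [D → . ) d], [D → . d]

GOTO = { [D → . ) d], [D → . d D P], [D → . d], [D → d . D P] }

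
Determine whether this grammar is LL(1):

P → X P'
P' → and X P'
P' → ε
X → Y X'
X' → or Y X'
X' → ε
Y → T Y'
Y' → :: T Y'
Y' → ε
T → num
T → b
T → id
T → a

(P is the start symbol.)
Yes, the grammar is LL(1).

Relevant sets:
  FOLLOW(P') = { $ }
  FOLLOW(X') = { $, 'and' }
  FOLLOW(Y') = { $, 'and', 'or' }

For P':
  PREDICT(P' → and X P') = { 'and' }
  PREDICT(P' → ε) = { $ }
For X':
  PREDICT(X' → or Y X') = { 'or' }
  PREDICT(X' → ε) = { $, 'and' }
For Y':
  PREDICT(Y' → :: T Y') = { '::' }
  PREDICT(Y' → ε) = { $, 'and', 'or' }
For T:
  PREDICT(T → num) = { 'num' }
  PREDICT(T → b) = { 'b' }
  PREDICT(T → id) = { 'id' }
  PREDICT(T → a) = { 'a' }
P, X, Y have a single production, so nothing to check there.

All predict sets are disjoint. The grammar IS LL(1).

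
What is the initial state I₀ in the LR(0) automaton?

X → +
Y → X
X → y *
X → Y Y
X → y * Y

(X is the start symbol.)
{ [X → . +], [X → . Y Y], [X → . y * Y], [X → . y *], [X' → . X], [Y → . X] }

First, augment the grammar with X' → X
I₀ = CLOSURE({ [X' → . X] }):
  [X' → . X] has the dot before X: add [X → . +], [X → . y *], [X → . Y Y], [X → . y * Y]
  [X → . Y Y] has the dot before Y: add [Y → . X]
No further items can be added.

I₀ = { [X → . +], [X → . Y Y], [X → . y * Y], [X → . y *], [X' → . X], [Y → . X] }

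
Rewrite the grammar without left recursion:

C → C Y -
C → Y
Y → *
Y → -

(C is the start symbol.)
C → Y C'
C' → Y - C'
C' → ε
Y → *
Y → -

C is directly left-recursive. The standard transformation for
  A → A α₁ | ... | A α_m | β₁ | ... | β_n
is
  A  → β₁ A' | ... | β_n A'
  A' → α₁ A' | ... | α_m A' | ε

C → Y becomes C → Y C'
C → C Y - becomes C' → Y - C'
Add C' → ε

Productions for other non-terminals are unchanged:
  Y → *
  Y → -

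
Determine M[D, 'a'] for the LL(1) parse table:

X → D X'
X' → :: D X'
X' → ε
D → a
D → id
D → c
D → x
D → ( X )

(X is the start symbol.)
D → a

To find M[D, 'a'], we find productions for D where 'a' is in the predict set (PREDICT(N → α) = (FIRST(α) \ {ε}) ∪ (FOLLOW(N) if α ⇒* ε)).

D → a: PREDICT = { 'a' }
  'a' is in predict set, so this production goes in M[D, 'a']
D → id: PREDICT = { 'id' }
D → c: PREDICT = { 'c' }
D → x: PREDICT = { 'x' }
D → ( X ): PREDICT = { '(' }

M[D, 'a'] = D → a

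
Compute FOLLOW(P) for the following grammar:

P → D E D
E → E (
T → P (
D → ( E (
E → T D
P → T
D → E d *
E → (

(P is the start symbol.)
To compute FOLLOW(P), find every occurrence of P on a right-hand side N → α P β: add FIRST(β) \ {ε}, and if β is empty or nullable also add FOLLOW(N). Iterate to a fixed point.

P is the start symbol, so $ ∈ FOLLOW(P).
In T → P (: P is followed by '(', add FIRST('(') \ {ε} = { '(' }

Taking the union: FOLLOW(P) = { $, '(' }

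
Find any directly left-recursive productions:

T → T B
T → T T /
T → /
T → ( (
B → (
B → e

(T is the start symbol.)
Yes, T is left-recursive

Direct left recursion occurs when N → N α for some non-terminal N (the right-hand side begins with the left-hand side itself).

T → T B: LEFT RECURSIVE (starts with T)
T → T T /: LEFT RECURSIVE (starts with T)
T → /: starts with '/'
T → ( (: starts with '('
B → (: starts with '('
B → e: starts with e

The grammar has direct left recursion on: T.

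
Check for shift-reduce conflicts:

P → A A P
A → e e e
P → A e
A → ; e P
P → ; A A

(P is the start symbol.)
Yes — I9: [P → A e .] vs [A → e . e e]; I16: [A → e e e .] vs [A → e e . e]

A shift-reduce conflict occurs when an LR(0) state has both:
  - a complete (reduce) item [A → α .] (dot at the end), and
  - a shift item [B → β . c γ] (dot before a terminal).

Augment with P' → P and build the canonical LR(0) collection (I0 = CLOSURE({[P' → . P]}), then GOTO on every symbol after a dot until no new states appear). It has 18 states:
  I0: { [A → . ; e P], [A → . e e e], [P → . ; A A], [P → . A A P], [P → . A e], [P' → . P] }  — shift
  I1: { [A → . ; e P], [A → . e e e], [A → ; . e P], [P → ; . A A] }  — shift
  I2: { [A → . ; e P], [A → . e e e], [P → A . A P], [P → A . e] }  — shift
  I3: { [P' → P .] }  — accept
  I4: { [A → e . e e] }  — shift
  I5: { [A → e e . e] }  — shift
  I6: { [A → e e e .] }  — reduce
  I7: { [A → ; . e P] }  — shift
  I8: { [A → . ; e P], [A → . e e e], [P → . ; A A], [P → . A A P], [P → . A e], [P → A A . P] }  — shift
  I9: { [A → e . e e], [P → A e .] }  — shift, reduce
  I10: { [P → A A P .] }  — reduce
  I11: { [A → . ; e P], [A → . e e e], [A → ; e . P], [P → . ; A A], [P → . A A P], [P → . A e] }  — shift
  I12: { [A → ; e P .] }  — reduce
  I13: { [A → . ; e P], [A → . e e e], [P → ; A . A] }  — shift
  I14: { [A → . ; e P], [A → . e e e], [A → ; e . P], [A → e . e e], [P → . ; A A], [P → . A A P], [P → . A e] }  — shift
  I15: { [A → e . e e], [A → e e . e] }  — shift
  I16: { [A → e e . e], [A → e e e .] }  — shift, reduce
  I17: { [P → ; A A .] }  — reduce

I9 contains reduce item [P → A e .] and shift item [A → e . e e] — shift-reduce conflict.
I16 contains reduce item [A → e e e .] and shift item [A → e e . e] — shift-reduce conflict.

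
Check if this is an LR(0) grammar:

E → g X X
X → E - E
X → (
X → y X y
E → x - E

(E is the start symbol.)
Yes, the grammar is LR(0)

A grammar is LR(0) if no state in the canonical LR(0) collection has:
  - both a shift item (dot before a terminal) and a complete item (shift-reduce conflict), or
  - two or more complete items (reduce-reduce conflict; the accept item [E' → E .] counts as a complete item here).

Augment with E' → E and build the canonical LR(0) collection (I0 = CLOSURE({[E' → . E]}), then GOTO on every symbol after a dot until no new states appear). It has 15 states:
  I0: { [E → . g X X], [E → . x - E], [E' → . E] }  — shift
  I1: { [E' → E .] }  — accept
  I2: { [E → . g X X], [E → . x - E], [E → g . X X], [X → . (], [X → . E - E], [X → . y X y] }  — shift
  I3: { [E → x . - E] }  — shift
  I4: { [E → . g X X], [E → . x - E], [E → x - . E] }  — shift
  I5: { [E → x - E .] }  — reduce
  I6: { [X → ( .] }  — reduce
  I7: { [X → E . - E] }  — shift
  I8: { [E → . g X X], [E → . x - E], [E → g X . X], [X → . (], [X → . E - E], [X → . y X y] }  — shift
  I9: { [E → . g X X], [E → . x - E], [X → . (], [X → . E - E], [X → . y X y], [X → y . X y] }  — shift
  I10: { [X → y X . y] }  — shift
  I11: { [X → y X y .] }  — reduce
  I12: { [E → g X X .] }  — reduce
  I13: { [E → . g X X], [E → . x - E], [X → E - . E] }  — shift
  I14: { [X → E - E .] }  — reduce

Every state is either a pure shift/goto state or contains exactly one complete item and nothing to shift — no conflicts. The grammar is LR(0).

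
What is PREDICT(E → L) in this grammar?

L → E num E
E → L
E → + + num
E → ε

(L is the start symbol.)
{ '+', 'num' }

PREDICT(E → L) = (FIRST(RHS) \ {ε}) ∪ (FOLLOW(E) if ε ∈ FIRST(RHS), i.e. RHS ⇒* ε)
FIRST(L) = { '+', 'num' }
FIRST(L) = { '+', 'num' }
ε ∉ FIRST(L), so FOLLOW(E) is not added.
PREDICT(E → L) = { '+', 'num' }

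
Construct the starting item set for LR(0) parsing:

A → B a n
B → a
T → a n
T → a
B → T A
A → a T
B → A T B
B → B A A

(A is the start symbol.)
{ [A → . B a n], [A → . a T], [A' → . A], [B → . A T B], [B → . B A A], [B → . T A], [B → . a], [T → . a n], [T → . a] }

First, augment the grammar with A' → A
I₀ = CLOSURE({ [A' → . A] }):
  [A' → . A] has the dot before A: add [A → . B a n], [A → . a T]
  [A → . B a n] has the dot before B: add [B → . a], [B → . T A], [B → . A T B], [B → . B A A]
  [B → . T A] has the dot before T: add [T → . a n], [T → . a]
No further items can be added.

I₀ = { [A → . B a n], [A → . a T], [A' → . A], [B → . A T B], [B → . B A A], [B → . T A], [B → . a], [T → . a n], [T → . a] }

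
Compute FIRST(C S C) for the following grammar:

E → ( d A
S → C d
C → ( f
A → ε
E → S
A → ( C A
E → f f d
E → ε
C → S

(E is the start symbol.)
FIRST sets of the non-terminals involved (from the grammar, by fixed-point iteration):
  FIRST(C) = { '(' }

To compute FIRST(C S C), process the symbols left to right:
Symbol C is a non-terminal. Add FIRST(C) \ {ε} = { '(' }
C is not nullable (ε ∉ FIRST(C)), so stop here.
FIRST(C S C) = { '(' }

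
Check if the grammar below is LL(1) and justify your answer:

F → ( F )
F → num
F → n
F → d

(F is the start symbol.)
Yes, the grammar is LL(1).

A grammar is LL(1) if for each non-terminal N with multiple productions, the predict sets of those productions are pairwise disjoint, where PREDICT(N → α) = (FIRST(α) \ {ε}) ∪ (FOLLOW(N) if α ⇒* ε).

For F:
  PREDICT(F → '(' F ')') = { '(' }
  PREDICT(F → num) = { 'num' }
  PREDICT(F → n) = { 'n' }
  PREDICT(F → d) = { 'd' }

All predict sets are disjoint. The grammar IS LL(1).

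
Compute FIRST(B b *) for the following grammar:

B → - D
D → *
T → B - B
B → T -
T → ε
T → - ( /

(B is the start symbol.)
{ '-' }

FIRST sets of the non-terminals involved (from the grammar, by fixed-point iteration):
  FIRST(B) = { '-' }

To compute FIRST(B b *), process the symbols left to right:
Symbol B is a non-terminal. Add FIRST(B) \ {ε} = { '-' }
B is not nullable (ε ∉ FIRST(B)), so stop here.
FIRST(B b *) = { '-' }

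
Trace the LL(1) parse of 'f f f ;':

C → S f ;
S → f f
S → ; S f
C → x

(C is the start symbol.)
LL(1) parsing maintains a stack (initially the start symbol over $) and the input. At each step: if the stack top is a terminal, match it against the current input token; if it is a non-terminal N, replace it with the RHS of M[N, lookahead] (the unique production whose predict set contains the lookahead).

Stack is shown with the top on the left.

Stack      Input      Action
----------------------------
C $        f f f ; $  output C → S f ;
S f ; $    f f f ; $  output S → f f
f f f ; $  f f f ; $  match 'f'
f f ; $    f f ; $    match 'f'
f ; $      f ; $      match 'f'
; $        ; $        match ';'
$          $          accept

The string is accepted.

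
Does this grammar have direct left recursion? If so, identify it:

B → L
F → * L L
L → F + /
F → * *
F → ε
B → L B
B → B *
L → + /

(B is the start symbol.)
Direct left recursion occurs when N → N α for some non-terminal N (the right-hand side begins with the left-hand side itself).

B → L: starts with L
F → * L L: starts with '*'
L → F + /: starts with F
F → * *: starts with '*'
F → ε: starts with ε
B → L B: starts with L
B → B *: LEFT RECURSIVE (starts with B)
L → + /: starts with '+'

The grammar has direct left recursion on: B.

Answer: Yes, B is left-recursive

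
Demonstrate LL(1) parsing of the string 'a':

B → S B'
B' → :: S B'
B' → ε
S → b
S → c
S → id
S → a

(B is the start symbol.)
LL(1) parsing maintains a stack (initially the start symbol over $) and the input. At each step: if the stack top is a terminal, match it against the current input token; if it is a non-terminal N, replace it with the RHS of M[N, lookahead] (the unique production whose predict set contains the lookahead).

Stack is shown with the top on the left.

Stack   Input  Action
---------------------
B $     a $    output B → S B'
S B' $  a $    output S → a
a B' $  a $    match 'a'
B' $    $      output B' → ε
$       $      accept

The string is accepted.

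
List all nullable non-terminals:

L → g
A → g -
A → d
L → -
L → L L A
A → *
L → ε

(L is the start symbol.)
{ 'L' }

A non-terminal is nullable if it can derive ε (the empty string): either it has an ε-production, or it has a production whose right-hand side consists entirely of nullable non-terminals.

ε-productions: L → ε
So L is immediately nullable.
No further non-terminal can be added: every production for the remaining non-terminals contains a terminal or a non-nullable non-terminal.
Nullable = { 'L' }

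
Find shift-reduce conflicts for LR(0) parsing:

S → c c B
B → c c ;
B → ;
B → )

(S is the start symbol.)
No shift-reduce conflicts

Augment with S' → S and build the canonical LR(0) collection (I0 = CLOSURE({[S' → . S]}), then GOTO on every symbol after a dot until no new states appear). It has 10 states:
  I0: { [S → . c c B], [S' → . S] }  — shift
  I1: { [S' → S .] }  — accept
  I2: { [S → c . c B] }  — shift
  I3: { [B → . )], [B → . ;], [B → . c c ;], [S → c c . B] }  — shift
  I4: { [B → ) .] }  — reduce
  I5: { [B → ; .] }  — reduce
  I6: { [S → c c B .] }  — reduce
  I7: { [B → c . c ;] }  — shift
  I8: { [B → c c . ;] }  — shift
  I9: { [B → c c ; .] }  — reduce

No state contains both a complete item and a shift item.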